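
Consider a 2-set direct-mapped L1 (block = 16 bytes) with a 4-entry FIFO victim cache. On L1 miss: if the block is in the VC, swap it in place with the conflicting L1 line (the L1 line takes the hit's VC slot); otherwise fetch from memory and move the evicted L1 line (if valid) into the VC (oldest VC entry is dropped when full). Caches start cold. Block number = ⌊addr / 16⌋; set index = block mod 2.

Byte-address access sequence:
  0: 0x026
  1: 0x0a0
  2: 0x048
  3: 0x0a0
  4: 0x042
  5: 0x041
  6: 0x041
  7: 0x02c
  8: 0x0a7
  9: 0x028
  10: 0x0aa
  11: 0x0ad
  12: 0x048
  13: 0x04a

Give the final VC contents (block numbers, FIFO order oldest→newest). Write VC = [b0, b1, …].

VC = [10, 2]

  [0] addr=0x26 blk=2 s=0: MISS | VC []
  [1] addr=0xa0 blk=10 s=0: MISS | VC [2]
  [2] addr=0x48 blk=4 s=0: MISS | VC [2, 10]
  [3] addr=0xa0 blk=10 s=0: VC-HIT | VC [2, 4]
  [4] addr=0x42 blk=4 s=0: VC-HIT | VC [2, 10]
  [5] addr=0x41 blk=4 s=0: L1-HIT | VC [2, 10]
  [6] addr=0x41 blk=4 s=0: L1-HIT | VC [2, 10]
  [7] addr=0x2c blk=2 s=0: VC-HIT | VC [4, 10]
  [8] addr=0xa7 blk=10 s=0: VC-HIT | VC [4, 2]
  [9] addr=0x28 blk=2 s=0: VC-HIT | VC [4, 10]
  [10] addr=0xaa blk=10 s=0: VC-HIT | VC [4, 2]
  [11] addr=0xad blk=10 s=0: L1-HIT | VC [4, 2]
  [12] addr=0x48 blk=4 s=0: VC-HIT | VC [10, 2]
  [13] addr=0x4a blk=4 s=0: L1-HIT | VC [10, 2]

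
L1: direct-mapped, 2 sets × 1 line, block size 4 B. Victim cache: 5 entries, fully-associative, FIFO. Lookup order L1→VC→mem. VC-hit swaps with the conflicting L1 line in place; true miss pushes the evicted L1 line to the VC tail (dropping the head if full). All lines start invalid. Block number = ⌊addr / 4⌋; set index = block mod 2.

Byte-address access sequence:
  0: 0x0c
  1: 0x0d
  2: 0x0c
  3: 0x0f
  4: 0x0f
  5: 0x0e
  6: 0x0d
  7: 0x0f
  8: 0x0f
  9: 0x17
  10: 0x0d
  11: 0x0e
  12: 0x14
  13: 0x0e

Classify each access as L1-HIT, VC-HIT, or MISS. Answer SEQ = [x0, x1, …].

0: 0xc (blk 3, set 1) → MISS  vc=[]
1: 0xd (blk 3, set 1) → L1-HIT  vc=[]
2: 0xc (blk 3, set 1) → L1-HIT  vc=[]
3: 0xf (blk 3, set 1) → L1-HIT  vc=[]
4: 0xf (blk 3, set 1) → L1-HIT  vc=[]
5: 0xe (blk 3, set 1) → L1-HIT  vc=[]
6: 0xd (blk 3, set 1) → L1-HIT  vc=[]
7: 0xf (blk 3, set 1) → L1-HIT  vc=[]
8: 0xf (blk 3, set 1) → L1-HIT  vc=[]
9: 0x17 (blk 5, set 1) → MISS  vc=[3]
10: 0xd (blk 3, set 1) → VC-HIT  vc=[5]
11: 0xe (blk 3, set 1) → L1-HIT  vc=[5]
12: 0x14 (blk 5, set 1) → VC-HIT  vc=[3]
13: 0xe (blk 3, set 1) → VC-HIT  vc=[5]

SEQ = [MISS, L1-HIT, L1-HIT, L1-HIT, L1-HIT, L1-HIT, L1-HIT, L1-HIT, L1-HIT, MISS, VC-HIT, L1-HIT, VC-HIT, VC-HIT]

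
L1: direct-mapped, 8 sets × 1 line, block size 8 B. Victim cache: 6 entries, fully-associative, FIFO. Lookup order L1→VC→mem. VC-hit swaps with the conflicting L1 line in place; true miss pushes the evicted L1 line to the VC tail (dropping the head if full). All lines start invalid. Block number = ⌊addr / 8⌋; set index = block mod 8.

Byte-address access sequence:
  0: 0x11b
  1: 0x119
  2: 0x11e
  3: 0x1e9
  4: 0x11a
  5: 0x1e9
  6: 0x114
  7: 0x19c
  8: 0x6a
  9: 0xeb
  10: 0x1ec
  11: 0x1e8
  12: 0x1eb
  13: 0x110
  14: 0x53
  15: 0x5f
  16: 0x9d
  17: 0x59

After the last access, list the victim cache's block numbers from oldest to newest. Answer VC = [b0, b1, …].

VC = [35, 29, 13, 34, 51, 19]

#0 0x11b→b35/s3 MISS; vc=[]
#1 0x119→b35/s3 L1-HIT; vc=[]
#2 0x11e→b35/s3 L1-HIT; vc=[]
#3 0x1e9→b61/s5 MISS; vc=[]
#4 0x11a→b35/s3 L1-HIT; vc=[]
#5 0x1e9→b61/s5 L1-HIT; vc=[]
#6 0x114→b34/s2 MISS; vc=[]
#7 0x19c→b51/s3 MISS; vc=[35]
#8 0x6a→b13/s5 MISS; vc=[35,61]
#9 0xeb→b29/s5 MISS; vc=[35,61,13]
#10 0x1ec→b61/s5 VC-HIT; vc=[35,29,13]
#11 0x1e8→b61/s5 L1-HIT; vc=[35,29,13]
#12 0x1eb→b61/s5 L1-HIT; vc=[35,29,13]
#13 0x110→b34/s2 L1-HIT; vc=[35,29,13]
#14 0x53→b10/s2 MISS; vc=[35,29,13,34]
#15 0x5f→b11/s3 MISS; vc=[35,29,13,34,51]
#16 0x9d→b19/s3 MISS; vc=[35,29,13,34,51,11]
#17 0x59→b11/s3 VC-HIT; vc=[35,29,13,34,51,19]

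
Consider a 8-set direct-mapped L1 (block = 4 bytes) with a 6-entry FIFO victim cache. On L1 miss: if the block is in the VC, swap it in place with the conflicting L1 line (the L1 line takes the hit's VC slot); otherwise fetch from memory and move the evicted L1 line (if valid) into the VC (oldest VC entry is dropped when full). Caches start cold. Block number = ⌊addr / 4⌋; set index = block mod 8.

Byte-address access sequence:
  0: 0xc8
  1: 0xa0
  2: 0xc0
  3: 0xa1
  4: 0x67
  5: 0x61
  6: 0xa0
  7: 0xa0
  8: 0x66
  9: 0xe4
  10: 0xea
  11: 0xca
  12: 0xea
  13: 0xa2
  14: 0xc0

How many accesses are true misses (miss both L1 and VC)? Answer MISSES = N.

0: 0xc8 (blk 50, set 2) → MISS  vc=[]
1: 0xa0 (blk 40, set 0) → MISS  vc=[]
2: 0xc0 (blk 48, set 0) → MISS  vc=[40]
3: 0xa1 (blk 40, set 0) → VC-HIT  vc=[48]
4: 0x67 (blk 25, set 1) → MISS  vc=[48]
5: 0x61 (blk 24, set 0) → MISS  vc=[48, 40]
6: 0xa0 (blk 40, set 0) → VC-HIT  vc=[48, 24]
7: 0xa0 (blk 40, set 0) → L1-HIT  vc=[48, 24]
8: 0x66 (blk 25, set 1) → L1-HIT  vc=[48, 24]
9: 0xe4 (blk 57, set 1) → MISS  vc=[48, 24, 25]
10: 0xea (blk 58, set 2) → MISS  vc=[48, 24, 25, 50]
11: 0xca (blk 50, set 2) → VC-HIT  vc=[48, 24, 25, 58]
12: 0xea (blk 58, set 2) → VC-HIT  vc=[48, 24, 25, 50]
13: 0xa2 (blk 40, set 0) → L1-HIT  vc=[48, 24, 25, 50]
14: 0xc0 (blk 48, set 0) → VC-HIT  vc=[40, 24, 25, 50]

MISSES = 7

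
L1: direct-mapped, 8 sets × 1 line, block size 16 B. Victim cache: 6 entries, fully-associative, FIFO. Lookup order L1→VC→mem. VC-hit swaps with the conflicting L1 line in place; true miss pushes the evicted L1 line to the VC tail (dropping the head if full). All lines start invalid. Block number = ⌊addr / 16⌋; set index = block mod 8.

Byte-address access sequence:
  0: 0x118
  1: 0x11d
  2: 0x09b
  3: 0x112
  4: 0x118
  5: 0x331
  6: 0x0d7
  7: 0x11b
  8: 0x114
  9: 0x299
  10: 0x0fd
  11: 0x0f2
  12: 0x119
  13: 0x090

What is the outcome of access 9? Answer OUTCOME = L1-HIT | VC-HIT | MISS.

#0 0x118→b17/s1 MISS; vc=[]
#1 0x11d→b17/s1 L1-HIT; vc=[]
#2 0x9b→b9/s1 MISS; vc=[17]
#3 0x112→b17/s1 VC-HIT; vc=[9]
#4 0x118→b17/s1 L1-HIT; vc=[9]
#5 0x331→b51/s3 MISS; vc=[9]
#6 0xd7→b13/s5 MISS; vc=[9]
#7 0x11b→b17/s1 L1-HIT; vc=[9]
#8 0x114→b17/s1 L1-HIT; vc=[9]
#9 0x299→b41/s1 MISS; vc=[9,17]
#10 0xfd→b15/s7 MISS; vc=[9,17]
#11 0xf2→b15/s7 L1-HIT; vc=[9,17]
#12 0x119→b17/s1 VC-HIT; vc=[9,41]
#13 0x90→b9/s1 VC-HIT; vc=[17,41]

OUTCOME = MISS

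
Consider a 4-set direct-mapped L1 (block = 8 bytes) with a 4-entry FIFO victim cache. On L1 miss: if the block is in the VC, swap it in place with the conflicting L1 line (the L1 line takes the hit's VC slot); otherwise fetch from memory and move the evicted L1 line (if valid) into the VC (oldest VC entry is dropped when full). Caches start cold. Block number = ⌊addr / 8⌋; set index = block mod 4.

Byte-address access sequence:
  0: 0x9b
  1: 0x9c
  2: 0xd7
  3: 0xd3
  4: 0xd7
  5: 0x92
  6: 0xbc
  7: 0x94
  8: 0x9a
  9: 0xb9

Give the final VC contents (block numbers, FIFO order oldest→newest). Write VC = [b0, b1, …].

VC = [26, 19]

#0 0x9b→b19/s3 MISS; vc=[]
#1 0x9c→b19/s3 L1-HIT; vc=[]
#2 0xd7→b26/s2 MISS; vc=[]
#3 0xd3→b26/s2 L1-HIT; vc=[]
#4 0xd7→b26/s2 L1-HIT; vc=[]
#5 0x92→b18/s2 MISS; vc=[26]
#6 0xbc→b23/s3 MISS; vc=[26,19]
#7 0x94→b18/s2 L1-HIT; vc=[26,19]
#8 0x9a→b19/s3 VC-HIT; vc=[26,23]
#9 0xb9→b23/s3 VC-HIT; vc=[26,19]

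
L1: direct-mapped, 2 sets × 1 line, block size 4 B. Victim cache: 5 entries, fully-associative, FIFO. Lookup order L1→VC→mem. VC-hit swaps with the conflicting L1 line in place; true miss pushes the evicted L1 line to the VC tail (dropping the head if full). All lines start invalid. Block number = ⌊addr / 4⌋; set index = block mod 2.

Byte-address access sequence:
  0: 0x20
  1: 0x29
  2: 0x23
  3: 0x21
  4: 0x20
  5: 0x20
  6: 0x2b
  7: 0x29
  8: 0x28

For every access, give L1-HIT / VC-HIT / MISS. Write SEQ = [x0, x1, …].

#0 0x20→b8/s0 MISS; vc=[]
#1 0x29→b10/s0 MISS; vc=[8]
#2 0x23→b8/s0 VC-HIT; vc=[10]
#3 0x21→b8/s0 L1-HIT; vc=[10]
#4 0x20→b8/s0 L1-HIT; vc=[10]
#5 0x20→b8/s0 L1-HIT; vc=[10]
#6 0x2b→b10/s0 VC-HIT; vc=[8]
#7 0x29→b10/s0 L1-HIT; vc=[8]
#8 0x28→b10/s0 L1-HIT; vc=[8]

SEQ = [MISS, MISS, VC-HIT, L1-HIT, L1-HIT, L1-HIT, VC-HIT, L1-HIT, L1-HIT]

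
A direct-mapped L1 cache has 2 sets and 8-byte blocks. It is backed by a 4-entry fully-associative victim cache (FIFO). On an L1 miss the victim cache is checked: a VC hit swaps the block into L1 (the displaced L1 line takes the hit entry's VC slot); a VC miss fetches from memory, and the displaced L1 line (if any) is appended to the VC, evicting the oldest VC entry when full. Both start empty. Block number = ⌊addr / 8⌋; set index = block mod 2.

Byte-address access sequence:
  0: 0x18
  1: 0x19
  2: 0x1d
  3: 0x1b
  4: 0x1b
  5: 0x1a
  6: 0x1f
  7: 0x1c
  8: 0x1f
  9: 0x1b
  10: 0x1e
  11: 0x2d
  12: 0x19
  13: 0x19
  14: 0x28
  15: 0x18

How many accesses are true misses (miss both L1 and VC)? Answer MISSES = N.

0: 0x18 (blk 3, set 1) → MISS  vc=[]
1: 0x19 (blk 3, set 1) → L1-HIT  vc=[]
2: 0x1d (blk 3, set 1) → L1-HIT  vc=[]
3: 0x1b (blk 3, set 1) → L1-HIT  vc=[]
4: 0x1b (blk 3, set 1) → L1-HIT  vc=[]
5: 0x1a (blk 3, set 1) → L1-HIT  vc=[]
6: 0x1f (blk 3, set 1) → L1-HIT  vc=[]
7: 0x1c (blk 3, set 1) → L1-HIT  vc=[]
8: 0x1f (blk 3, set 1) → L1-HIT  vc=[]
9: 0x1b (blk 3, set 1) → L1-HIT  vc=[]
10: 0x1e (blk 3, set 1) → L1-HIT  vc=[]
11: 0x2d (blk 5, set 1) → MISS  vc=[3]
12: 0x19 (blk 3, set 1) → VC-HIT  vc=[5]
13: 0x19 (blk 3, set 1) → L1-HIT  vc=[5]
14: 0x28 (blk 5, set 1) → VC-HIT  vc=[3]
15: 0x18 (blk 3, set 1) → VC-HIT  vc=[5]

MISSES = 2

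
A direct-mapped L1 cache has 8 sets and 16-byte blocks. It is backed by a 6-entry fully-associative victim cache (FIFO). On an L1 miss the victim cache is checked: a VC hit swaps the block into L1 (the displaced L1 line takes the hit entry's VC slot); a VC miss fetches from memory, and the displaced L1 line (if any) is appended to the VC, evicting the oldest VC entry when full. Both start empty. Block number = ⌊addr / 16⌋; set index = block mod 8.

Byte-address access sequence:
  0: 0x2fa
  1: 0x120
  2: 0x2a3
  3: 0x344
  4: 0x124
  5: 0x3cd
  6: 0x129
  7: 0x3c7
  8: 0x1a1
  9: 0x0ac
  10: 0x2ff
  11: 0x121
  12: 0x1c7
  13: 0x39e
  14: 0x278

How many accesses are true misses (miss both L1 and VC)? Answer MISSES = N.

#0 0x2fa→b47/s7 MISS; vc=[]
#1 0x120→b18/s2 MISS; vc=[]
#2 0x2a3→b42/s2 MISS; vc=[18]
#3 0x344→b52/s4 MISS; vc=[18]
#4 0x124→b18/s2 VC-HIT; vc=[42]
#5 0x3cd→b60/s4 MISS; vc=[42,52]
#6 0x129→b18/s2 L1-HIT; vc=[42,52]
#7 0x3c7→b60/s4 L1-HIT; vc=[42,52]
#8 0x1a1→b26/s2 MISS; vc=[42,52,18]
#9 0xac→b10/s2 MISS; vc=[42,52,18,26]
#10 0x2ff→b47/s7 L1-HIT; vc=[42,52,18,26]
#11 0x121→b18/s2 VC-HIT; vc=[42,52,10,26]
#12 0x1c7→b28/s4 MISS; vc=[42,52,10,26,60]
#13 0x39e→b57/s1 MISS; vc=[42,52,10,26,60]
#14 0x278→b39/s7 MISS; vc=[42,52,10,26,60,47]

MISSES = 10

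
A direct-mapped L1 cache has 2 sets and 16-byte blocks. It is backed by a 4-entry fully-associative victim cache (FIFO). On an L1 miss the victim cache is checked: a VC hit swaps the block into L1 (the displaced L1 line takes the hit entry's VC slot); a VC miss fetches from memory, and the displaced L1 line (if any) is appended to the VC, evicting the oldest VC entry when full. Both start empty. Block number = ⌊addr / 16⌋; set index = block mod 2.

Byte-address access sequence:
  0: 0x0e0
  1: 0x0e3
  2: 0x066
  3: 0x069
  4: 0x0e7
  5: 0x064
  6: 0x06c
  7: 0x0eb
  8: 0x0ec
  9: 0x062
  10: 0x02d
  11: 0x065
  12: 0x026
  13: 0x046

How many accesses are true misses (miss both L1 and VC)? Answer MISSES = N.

#0 0xe0→b14/s0 MISS; vc=[]
#1 0xe3→b14/s0 L1-HIT; vc=[]
#2 0x66→b6/s0 MISS; vc=[14]
#3 0x69→b6/s0 L1-HIT; vc=[14]
#4 0xe7→b14/s0 VC-HIT; vc=[6]
#5 0x64→b6/s0 VC-HIT; vc=[14]
#6 0x6c→b6/s0 L1-HIT; vc=[14]
#7 0xeb→b14/s0 VC-HIT; vc=[6]
#8 0xec→b14/s0 L1-HIT; vc=[6]
#9 0x62→b6/s0 VC-HIT; vc=[14]
#10 0x2d→b2/s0 MISS; vc=[14,6]
#11 0x65→b6/s0 VC-HIT; vc=[14,2]
#12 0x26→b2/s0 VC-HIT; vc=[14,6]
#13 0x46→b4/s0 MISS; vc=[14,6,2]

MISSES = 4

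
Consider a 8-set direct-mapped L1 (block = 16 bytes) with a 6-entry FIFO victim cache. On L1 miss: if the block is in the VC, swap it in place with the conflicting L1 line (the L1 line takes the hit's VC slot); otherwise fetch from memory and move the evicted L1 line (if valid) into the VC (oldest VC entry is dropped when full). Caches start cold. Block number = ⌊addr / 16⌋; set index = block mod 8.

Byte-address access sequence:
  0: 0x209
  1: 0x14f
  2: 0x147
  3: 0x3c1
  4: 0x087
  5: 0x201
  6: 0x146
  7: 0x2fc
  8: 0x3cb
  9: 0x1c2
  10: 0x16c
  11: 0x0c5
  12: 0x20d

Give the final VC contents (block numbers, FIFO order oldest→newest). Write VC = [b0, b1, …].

  [0] addr=0x209 blk=32 s=0: MISS | VC []
  [1] addr=0x14f blk=20 s=4: MISS | VC []
  [2] addr=0x147 blk=20 s=4: L1-HIT | VC []
  [3] addr=0x3c1 blk=60 s=4: MISS | VC [20]
  [4] addr=0x87 blk=8 s=0: MISS | VC [20, 32]
  [5] addr=0x201 blk=32 s=0: VC-HIT | VC [20, 8]
  [6] addr=0x146 blk=20 s=4: VC-HIT | VC [60, 8]
  [7] addr=0x2fc blk=47 s=7: MISS | VC [60, 8]
  [8] addr=0x3cb blk=60 s=4: VC-HIT | VC [20, 8]
  [9] addr=0x1c2 blk=28 s=4: MISS | VC [20, 8, 60]
  [10] addr=0x16c blk=22 s=6: MISS | VC [20, 8, 60]
  [11] addr=0xc5 blk=12 s=4: MISS | VC [20, 8, 60, 28]
  [12] addr=0x20d blk=32 s=0: L1-HIT | VC [20, 8, 60, 28]

VC = [20, 8, 60, 28]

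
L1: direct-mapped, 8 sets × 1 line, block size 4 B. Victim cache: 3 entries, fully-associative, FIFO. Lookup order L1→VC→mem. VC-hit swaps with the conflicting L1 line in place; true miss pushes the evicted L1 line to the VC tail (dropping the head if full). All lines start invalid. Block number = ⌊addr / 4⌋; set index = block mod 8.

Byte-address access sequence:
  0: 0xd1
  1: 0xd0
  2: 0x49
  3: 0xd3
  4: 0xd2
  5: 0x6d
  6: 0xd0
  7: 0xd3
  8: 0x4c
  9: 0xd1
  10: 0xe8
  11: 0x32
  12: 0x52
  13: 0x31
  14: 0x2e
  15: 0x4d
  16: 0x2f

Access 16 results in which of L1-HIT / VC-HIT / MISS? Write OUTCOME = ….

0: 0xd1 (blk 52, set 4) → MISS  vc=[]
1: 0xd0 (blk 52, set 4) → L1-HIT  vc=[]
2: 0x49 (blk 18, set 2) → MISS  vc=[]
3: 0xd3 (blk 52, set 4) → L1-HIT  vc=[]
4: 0xd2 (blk 52, set 4) → L1-HIT  vc=[]
5: 0x6d (blk 27, set 3) → MISS  vc=[]
6: 0xd0 (blk 52, set 4) → L1-HIT  vc=[]
7: 0xd3 (blk 52, set 4) → L1-HIT  vc=[]
8: 0x4c (blk 19, set 3) → MISS  vc=[27]
9: 0xd1 (blk 52, set 4) → L1-HIT  vc=[27]
10: 0xe8 (blk 58, set 2) → MISS  vc=[27, 18]
11: 0x32 (blk 12, set 4) → MISS  vc=[27, 18, 52]
12: 0x52 (blk 20, set 4) → MISS  vc=[18, 52, 12]
13: 0x31 (blk 12, set 4) → VC-HIT  vc=[18, 52, 20]
14: 0x2e (blk 11, set 3) → MISS  vc=[52, 20, 19]
15: 0x4d (blk 19, set 3) → VC-HIT  vc=[52, 20, 11]
16: 0x2f (blk 11, set 3) → VC-HIT  vc=[52, 20, 19]

OUTCOME = VC-HIT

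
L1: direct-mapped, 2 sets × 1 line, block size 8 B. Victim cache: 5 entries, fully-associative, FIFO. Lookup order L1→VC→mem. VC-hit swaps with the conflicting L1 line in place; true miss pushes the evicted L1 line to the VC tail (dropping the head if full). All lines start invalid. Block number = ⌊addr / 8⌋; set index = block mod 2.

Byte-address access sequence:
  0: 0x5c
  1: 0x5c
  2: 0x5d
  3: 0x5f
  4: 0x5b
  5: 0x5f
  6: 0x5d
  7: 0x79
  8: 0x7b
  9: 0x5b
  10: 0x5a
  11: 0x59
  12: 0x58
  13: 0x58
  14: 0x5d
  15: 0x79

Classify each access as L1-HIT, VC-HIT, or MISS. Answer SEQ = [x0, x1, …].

SEQ = [MISS, L1-HIT, L1-HIT, L1-HIT, L1-HIT, L1-HIT, L1-HIT, MISS, L1-HIT, VC-HIT, L1-HIT, L1-HIT, L1-HIT, L1-HIT, L1-HIT, VC-HIT]

  [0] addr=0x5c blk=11 s=1: MISS | VC []
  [1] addr=0x5c blk=11 s=1: L1-HIT | VC []
  [2] addr=0x5d blk=11 s=1: L1-HIT | VC []
  [3] addr=0x5f blk=11 s=1: L1-HIT | VC []
  [4] addr=0x5b blk=11 s=1: L1-HIT | VC []
  [5] addr=0x5f blk=11 s=1: L1-HIT | VC []
  [6] addr=0x5d blk=11 s=1: L1-HIT | VC []
  [7] addr=0x79 blk=15 s=1: MISS | VC [11]
  [8] addr=0x7b blk=15 s=1: L1-HIT | VC [11]
  [9] addr=0x5b blk=11 s=1: VC-HIT | VC [15]
  [10] addr=0x5a blk=11 s=1: L1-HIT | VC [15]
  [11] addr=0x59 blk=11 s=1: L1-HIT | VC [15]
  [12] addr=0x58 blk=11 s=1: L1-HIT | VC [15]
  [13] addr=0x58 blk=11 s=1: L1-HIT | VC [15]
  [14] addr=0x5d blk=11 s=1: L1-HIT | VC [15]
  [15] addr=0x79 blk=15 s=1: VC-HIT | VC [11]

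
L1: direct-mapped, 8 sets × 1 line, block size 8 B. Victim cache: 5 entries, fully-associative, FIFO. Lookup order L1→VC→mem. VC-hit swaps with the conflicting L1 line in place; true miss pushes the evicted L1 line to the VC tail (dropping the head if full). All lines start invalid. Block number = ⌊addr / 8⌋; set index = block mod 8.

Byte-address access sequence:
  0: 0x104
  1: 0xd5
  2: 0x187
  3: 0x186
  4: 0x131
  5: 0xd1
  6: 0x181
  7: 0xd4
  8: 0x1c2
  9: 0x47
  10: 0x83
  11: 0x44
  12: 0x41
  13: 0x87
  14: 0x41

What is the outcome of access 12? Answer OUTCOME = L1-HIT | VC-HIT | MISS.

OUTCOME = L1-HIT

0: 0x104 (blk 32, set 0) → MISS  vc=[]
1: 0xd5 (blk 26, set 2) → MISS  vc=[]
2: 0x187 (blk 48, set 0) → MISS  vc=[32]
3: 0x186 (blk 48, set 0) → L1-HIT  vc=[32]
4: 0x131 (blk 38, set 6) → MISS  vc=[32]
5: 0xd1 (blk 26, set 2) → L1-HIT  vc=[32]
6: 0x181 (blk 48, set 0) → L1-HIT  vc=[32]
7: 0xd4 (blk 26, set 2) → L1-HIT  vc=[32]
8: 0x1c2 (blk 56, set 0) → MISS  vc=[32, 48]
9: 0x47 (blk 8, set 0) → MISS  vc=[32, 48, 56]
10: 0x83 (blk 16, set 0) → MISS  vc=[32, 48, 56, 8]
11: 0x44 (blk 8, set 0) → VC-HIT  vc=[32, 48, 56, 16]
12: 0x41 (blk 8, set 0) → L1-HIT  vc=[32, 48, 56, 16]
13: 0x87 (blk 16, set 0) → VC-HIT  vc=[32, 48, 56, 8]
14: 0x41 (blk 8, set 0) → VC-HIT  vc=[32, 48, 56, 16]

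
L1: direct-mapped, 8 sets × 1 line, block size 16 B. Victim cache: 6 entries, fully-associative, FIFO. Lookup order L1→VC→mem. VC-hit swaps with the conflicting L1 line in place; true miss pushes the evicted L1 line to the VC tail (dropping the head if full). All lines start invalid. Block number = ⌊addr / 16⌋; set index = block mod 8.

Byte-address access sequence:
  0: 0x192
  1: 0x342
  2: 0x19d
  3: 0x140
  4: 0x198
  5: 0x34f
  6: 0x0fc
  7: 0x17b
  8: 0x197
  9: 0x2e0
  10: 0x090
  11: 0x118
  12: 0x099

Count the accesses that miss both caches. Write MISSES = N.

MISSES = 8

#0 0x192→b25/s1 MISS; vc=[]
#1 0x342→b52/s4 MISS; vc=[]
#2 0x19d→b25/s1 L1-HIT; vc=[]
#3 0x140→b20/s4 MISS; vc=[52]
#4 0x198→b25/s1 L1-HIT; vc=[52]
#5 0x34f→b52/s4 VC-HIT; vc=[20]
#6 0xfc→b15/s7 MISS; vc=[20]
#7 0x17b→b23/s7 MISS; vc=[20,15]
#8 0x197→b25/s1 L1-HIT; vc=[20,15]
#9 0x2e0→b46/s6 MISS; vc=[20,15]
#10 0x90→b9/s1 MISS; vc=[20,15,25]
#11 0x118→b17/s1 MISS; vc=[20,15,25,9]
#12 0x99→b9/s1 VC-HIT; vc=[20,15,25,17]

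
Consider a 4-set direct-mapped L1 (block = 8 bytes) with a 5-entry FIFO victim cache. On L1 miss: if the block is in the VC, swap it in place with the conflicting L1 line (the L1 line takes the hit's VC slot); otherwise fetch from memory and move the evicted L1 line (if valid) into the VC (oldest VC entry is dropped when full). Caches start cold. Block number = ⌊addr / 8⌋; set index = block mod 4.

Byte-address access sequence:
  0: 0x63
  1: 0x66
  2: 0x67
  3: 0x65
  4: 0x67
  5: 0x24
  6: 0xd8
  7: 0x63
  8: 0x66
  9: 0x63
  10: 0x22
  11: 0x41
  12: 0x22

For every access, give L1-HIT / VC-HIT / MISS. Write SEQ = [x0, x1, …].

SEQ = [MISS, L1-HIT, L1-HIT, L1-HIT, L1-HIT, MISS, MISS, VC-HIT, L1-HIT, L1-HIT, VC-HIT, MISS, VC-HIT]

0: 0x63 (blk 12, set 0) → MISS  vc=[]
1: 0x66 (blk 12, set 0) → L1-HIT  vc=[]
2: 0x67 (blk 12, set 0) → L1-HIT  vc=[]
3: 0x65 (blk 12, set 0) → L1-HIT  vc=[]
4: 0x67 (blk 12, set 0) → L1-HIT  vc=[]
5: 0x24 (blk 4, set 0) → MISS  vc=[12]
6: 0xd8 (blk 27, set 3) → MISS  vc=[12]
7: 0x63 (blk 12, set 0) → VC-HIT  vc=[4]
8: 0x66 (blk 12, set 0) → L1-HIT  vc=[4]
9: 0x63 (blk 12, set 0) → L1-HIT  vc=[4]
10: 0x22 (blk 4, set 0) → VC-HIT  vc=[12]
11: 0x41 (blk 8, set 0) → MISS  vc=[12, 4]
12: 0x22 (blk 4, set 0) → VC-HIT  vc=[12, 8]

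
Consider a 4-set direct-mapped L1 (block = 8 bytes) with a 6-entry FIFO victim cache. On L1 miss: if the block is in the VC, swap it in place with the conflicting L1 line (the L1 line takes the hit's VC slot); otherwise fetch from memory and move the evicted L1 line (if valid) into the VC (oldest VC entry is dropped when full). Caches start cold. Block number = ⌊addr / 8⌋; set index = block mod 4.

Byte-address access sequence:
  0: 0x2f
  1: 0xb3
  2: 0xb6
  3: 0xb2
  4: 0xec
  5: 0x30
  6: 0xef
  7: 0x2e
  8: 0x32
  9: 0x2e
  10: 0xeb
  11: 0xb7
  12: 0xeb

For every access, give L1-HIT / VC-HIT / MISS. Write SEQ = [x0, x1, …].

0: 0x2f (blk 5, set 1) → MISS  vc=[]
1: 0xb3 (blk 22, set 2) → MISS  vc=[]
2: 0xb6 (blk 22, set 2) → L1-HIT  vc=[]
3: 0xb2 (blk 22, set 2) → L1-HIT  vc=[]
4: 0xec (blk 29, set 1) → MISS  vc=[5]
5: 0x30 (blk 6, set 2) → MISS  vc=[5, 22]
6: 0xef (blk 29, set 1) → L1-HIT  vc=[5, 22]
7: 0x2e (blk 5, set 1) → VC-HIT  vc=[29, 22]
8: 0x32 (blk 6, set 2) → L1-HIT  vc=[29, 22]
9: 0x2e (blk 5, set 1) → L1-HIT  vc=[29, 22]
10: 0xeb (blk 29, set 1) → VC-HIT  vc=[5, 22]
11: 0xb7 (blk 22, set 2) → VC-HIT  vc=[5, 6]
12: 0xeb (blk 29, set 1) → L1-HIT  vc=[5, 6]

SEQ = [MISS, MISS, L1-HIT, L1-HIT, MISS, MISS, L1-HIT, VC-HIT, L1-HIT, L1-HIT, VC-HIT, VC-HIT, L1-HIT]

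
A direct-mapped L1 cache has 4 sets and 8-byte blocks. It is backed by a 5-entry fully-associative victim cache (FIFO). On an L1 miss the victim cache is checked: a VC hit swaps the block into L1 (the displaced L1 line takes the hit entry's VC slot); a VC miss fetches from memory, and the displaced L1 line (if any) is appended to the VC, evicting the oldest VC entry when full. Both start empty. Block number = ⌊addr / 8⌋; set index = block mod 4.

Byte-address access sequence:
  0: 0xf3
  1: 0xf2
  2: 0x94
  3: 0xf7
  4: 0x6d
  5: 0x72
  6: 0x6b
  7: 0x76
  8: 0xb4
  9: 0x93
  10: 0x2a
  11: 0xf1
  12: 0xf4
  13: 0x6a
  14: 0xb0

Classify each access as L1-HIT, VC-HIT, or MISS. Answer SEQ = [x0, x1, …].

0: 0xf3 (blk 30, set 2) → MISS  vc=[]
1: 0xf2 (blk 30, set 2) → L1-HIT  vc=[]
2: 0x94 (blk 18, set 2) → MISS  vc=[30]
3: 0xf7 (blk 30, set 2) → VC-HIT  vc=[18]
4: 0x6d (blk 13, set 1) → MISS  vc=[18]
5: 0x72 (blk 14, set 2) → MISS  vc=[18, 30]
6: 0x6b (blk 13, set 1) → L1-HIT  vc=[18, 30]
7: 0x76 (blk 14, set 2) → L1-HIT  vc=[18, 30]
8: 0xb4 (blk 22, set 2) → MISS  vc=[18, 30, 14]
9: 0x93 (blk 18, set 2) → VC-HIT  vc=[22, 30, 14]
10: 0x2a (blk 5, set 1) → MISS  vc=[22, 30, 14, 13]
11: 0xf1 (blk 30, set 2) → VC-HIT  vc=[22, 18, 14, 13]
12: 0xf4 (blk 30, set 2) → L1-HIT  vc=[22, 18, 14, 13]
13: 0x6a (blk 13, set 1) → VC-HIT  vc=[22, 18, 14, 5]
14: 0xb0 (blk 22, set 2) → VC-HIT  vc=[30, 18, 14, 5]

SEQ = [MISS, L1-HIT, MISS, VC-HIT, MISS, MISS, L1-HIT, L1-HIT, MISS, VC-HIT, MISS, VC-HIT, L1-HIT, VC-HIT, VC-HIT]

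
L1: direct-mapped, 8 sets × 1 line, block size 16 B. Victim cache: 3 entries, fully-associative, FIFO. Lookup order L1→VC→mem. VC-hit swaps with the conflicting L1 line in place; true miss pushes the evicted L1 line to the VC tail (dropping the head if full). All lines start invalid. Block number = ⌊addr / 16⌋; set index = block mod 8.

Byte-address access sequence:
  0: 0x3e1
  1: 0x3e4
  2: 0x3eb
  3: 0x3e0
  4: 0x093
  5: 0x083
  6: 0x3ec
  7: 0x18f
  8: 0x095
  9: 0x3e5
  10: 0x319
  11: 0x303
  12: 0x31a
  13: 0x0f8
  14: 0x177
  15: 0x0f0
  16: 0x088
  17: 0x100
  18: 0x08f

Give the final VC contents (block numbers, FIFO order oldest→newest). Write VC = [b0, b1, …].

VC = [23, 48, 16]

0: 0x3e1 (blk 62, set 6) → MISS  vc=[]
1: 0x3e4 (blk 62, set 6) → L1-HIT  vc=[]
2: 0x3eb (blk 62, set 6) → L1-HIT  vc=[]
3: 0x3e0 (blk 62, set 6) → L1-HIT  vc=[]
4: 0x93 (blk 9, set 1) → MISS  vc=[]
5: 0x83 (blk 8, set 0) → MISS  vc=[]
6: 0x3ec (blk 62, set 6) → L1-HIT  vc=[]
7: 0x18f (blk 24, set 0) → MISS  vc=[8]
8: 0x95 (blk 9, set 1) → L1-HIT  vc=[8]
9: 0x3e5 (blk 62, set 6) → L1-HIT  vc=[8]
10: 0x319 (blk 49, set 1) → MISS  vc=[8, 9]
11: 0x303 (blk 48, set 0) → MISS  vc=[8, 9, 24]
12: 0x31a (blk 49, set 1) → L1-HIT  vc=[8, 9, 24]
13: 0xf8 (blk 15, set 7) → MISS  vc=[8, 9, 24]
14: 0x177 (blk 23, set 7) → MISS  vc=[9, 24, 15]
15: 0xf0 (blk 15, set 7) → VC-HIT  vc=[9, 24, 23]
16: 0x88 (blk 8, set 0) → MISS  vc=[24, 23, 48]
17: 0x100 (blk 16, set 0) → MISS  vc=[23, 48, 8]
18: 0x8f (blk 8, set 0) → VC-HIT  vc=[23, 48, 16]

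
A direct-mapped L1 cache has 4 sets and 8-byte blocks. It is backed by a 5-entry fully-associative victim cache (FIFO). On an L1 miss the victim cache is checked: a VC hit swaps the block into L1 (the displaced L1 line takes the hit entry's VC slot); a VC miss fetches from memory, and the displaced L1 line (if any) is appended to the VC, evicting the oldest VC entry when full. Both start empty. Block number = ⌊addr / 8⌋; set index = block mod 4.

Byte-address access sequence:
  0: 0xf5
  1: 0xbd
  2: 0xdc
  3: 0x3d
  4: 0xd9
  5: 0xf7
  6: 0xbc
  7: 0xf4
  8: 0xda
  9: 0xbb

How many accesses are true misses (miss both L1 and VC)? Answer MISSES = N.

MISSES = 4

#0 0xf5→b30/s2 MISS; vc=[]
#1 0xbd→b23/s3 MISS; vc=[]
#2 0xdc→b27/s3 MISS; vc=[23]
#3 0x3d→b7/s3 MISS; vc=[23,27]
#4 0xd9→b27/s3 VC-HIT; vc=[23,7]
#5 0xf7→b30/s2 L1-HIT; vc=[23,7]
#6 0xbc→b23/s3 VC-HIT; vc=[27,7]
#7 0xf4→b30/s2 L1-HIT; vc=[27,7]
#8 0xda→b27/s3 VC-HIT; vc=[23,7]
#9 0xbb→b23/s3 VC-HIT; vc=[27,7]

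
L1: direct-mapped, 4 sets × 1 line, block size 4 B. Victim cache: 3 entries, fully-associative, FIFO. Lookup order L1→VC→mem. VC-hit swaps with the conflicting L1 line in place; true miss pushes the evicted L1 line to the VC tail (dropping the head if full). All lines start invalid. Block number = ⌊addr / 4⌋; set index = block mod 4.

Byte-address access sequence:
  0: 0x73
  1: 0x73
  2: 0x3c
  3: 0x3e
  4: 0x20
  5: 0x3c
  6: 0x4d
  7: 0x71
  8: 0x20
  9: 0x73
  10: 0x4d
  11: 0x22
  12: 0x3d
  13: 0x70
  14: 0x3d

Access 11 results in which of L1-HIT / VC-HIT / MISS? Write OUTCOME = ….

OUTCOME = VC-HIT

  [0] addr=0x73 blk=28 s=0: MISS | VC []
  [1] addr=0x73 blk=28 s=0: L1-HIT | VC []
  [2] addr=0x3c blk=15 s=3: MISS | VC []
  [3] addr=0x3e blk=15 s=3: L1-HIT | VC []
  [4] addr=0x20 blk=8 s=0: MISS | VC [28]
  [5] addr=0x3c blk=15 s=3: L1-HIT | VC [28]
  [6] addr=0x4d blk=19 s=3: MISS | VC [28, 15]
  [7] addr=0x71 blk=28 s=0: VC-HIT | VC [8, 15]
  [8] addr=0x20 blk=8 s=0: VC-HIT | VC [28, 15]
  [9] addr=0x73 blk=28 s=0: VC-HIT | VC [8, 15]
  [10] addr=0x4d blk=19 s=3: L1-HIT | VC [8, 15]
  [11] addr=0x22 blk=8 s=0: VC-HIT | VC [28, 15]
  [12] addr=0x3d blk=15 s=3: VC-HIT | VC [28, 19]
  [13] addr=0x70 blk=28 s=0: VC-HIT | VC [8, 19]
  [14] addr=0x3d blk=15 s=3: L1-HIT | VC [8, 19]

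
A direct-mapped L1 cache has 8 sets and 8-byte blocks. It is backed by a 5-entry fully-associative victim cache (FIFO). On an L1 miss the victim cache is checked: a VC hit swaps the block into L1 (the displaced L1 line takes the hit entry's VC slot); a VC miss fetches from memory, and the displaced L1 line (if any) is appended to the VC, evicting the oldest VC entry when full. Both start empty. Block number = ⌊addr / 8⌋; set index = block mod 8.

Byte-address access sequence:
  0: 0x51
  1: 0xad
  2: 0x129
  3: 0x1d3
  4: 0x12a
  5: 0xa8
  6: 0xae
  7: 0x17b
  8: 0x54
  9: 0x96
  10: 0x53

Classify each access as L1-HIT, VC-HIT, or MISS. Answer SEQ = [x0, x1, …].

SEQ = [MISS, MISS, MISS, MISS, L1-HIT, VC-HIT, L1-HIT, MISS, VC-HIT, MISS, VC-HIT]

  [0] addr=0x51 blk=10 s=2: MISS | VC []
  [1] addr=0xad blk=21 s=5: MISS | VC []
  [2] addr=0x129 blk=37 s=5: MISS | VC [21]
  [3] addr=0x1d3 blk=58 s=2: MISS | VC [21, 10]
  [4] addr=0x12a blk=37 s=5: L1-HIT | VC [21, 10]
  [5] addr=0xa8 blk=21 s=5: VC-HIT | VC [37, 10]
  [6] addr=0xae blk=21 s=5: L1-HIT | VC [37, 10]
  [7] addr=0x17b blk=47 s=7: MISS | VC [37, 10]
  [8] addr=0x54 blk=10 s=2: VC-HIT | VC [37, 58]
  [9] addr=0x96 blk=18 s=2: MISS | VC [37, 58, 10]
  [10] addr=0x53 blk=10 s=2: VC-HIT | VC [37, 58, 18]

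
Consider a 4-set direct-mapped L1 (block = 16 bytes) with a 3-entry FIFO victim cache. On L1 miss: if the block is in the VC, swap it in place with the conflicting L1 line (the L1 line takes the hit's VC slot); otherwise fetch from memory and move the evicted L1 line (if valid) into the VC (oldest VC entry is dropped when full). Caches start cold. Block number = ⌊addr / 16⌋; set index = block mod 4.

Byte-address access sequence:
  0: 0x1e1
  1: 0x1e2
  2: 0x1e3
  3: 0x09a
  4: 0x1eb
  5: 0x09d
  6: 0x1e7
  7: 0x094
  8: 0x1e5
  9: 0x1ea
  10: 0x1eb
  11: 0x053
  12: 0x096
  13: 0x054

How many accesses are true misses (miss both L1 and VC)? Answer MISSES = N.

MISSES = 3

#0 0x1e1→b30/s2 MISS; vc=[]
#1 0x1e2→b30/s2 L1-HIT; vc=[]
#2 0x1e3→b30/s2 L1-HIT; vc=[]
#3 0x9a→b9/s1 MISS; vc=[]
#4 0x1eb→b30/s2 L1-HIT; vc=[]
#5 0x9d→b9/s1 L1-HIT; vc=[]
#6 0x1e7→b30/s2 L1-HIT; vc=[]
#7 0x94→b9/s1 L1-HIT; vc=[]
#8 0x1e5→b30/s2 L1-HIT; vc=[]
#9 0x1ea→b30/s2 L1-HIT; vc=[]
#10 0x1eb→b30/s2 L1-HIT; vc=[]
#11 0x53→b5/s1 MISS; vc=[9]
#12 0x96→b9/s1 VC-HIT; vc=[5]
#13 0x54→b5/s1 VC-HIT; vc=[9]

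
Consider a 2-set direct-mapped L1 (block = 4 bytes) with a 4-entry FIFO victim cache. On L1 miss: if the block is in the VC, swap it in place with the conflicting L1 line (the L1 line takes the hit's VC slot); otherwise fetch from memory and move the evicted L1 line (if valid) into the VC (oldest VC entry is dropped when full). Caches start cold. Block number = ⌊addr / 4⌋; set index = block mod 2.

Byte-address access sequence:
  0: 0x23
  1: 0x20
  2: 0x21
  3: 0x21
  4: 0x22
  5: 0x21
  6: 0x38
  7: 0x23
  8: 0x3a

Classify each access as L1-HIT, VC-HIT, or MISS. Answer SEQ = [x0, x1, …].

SEQ = [MISS, L1-HIT, L1-HIT, L1-HIT, L1-HIT, L1-HIT, MISS, VC-HIT, VC-HIT]

0: 0x23 (blk 8, set 0) → MISS  vc=[]
1: 0x20 (blk 8, set 0) → L1-HIT  vc=[]
2: 0x21 (blk 8, set 0) → L1-HIT  vc=[]
3: 0x21 (blk 8, set 0) → L1-HIT  vc=[]
4: 0x22 (blk 8, set 0) → L1-HIT  vc=[]
5: 0x21 (blk 8, set 0) → L1-HIT  vc=[]
6: 0x38 (blk 14, set 0) → MISS  vc=[8]
7: 0x23 (blk 8, set 0) → VC-HIT  vc=[14]
8: 0x3a (blk 14, set 0) → VC-HIT  vc=[8]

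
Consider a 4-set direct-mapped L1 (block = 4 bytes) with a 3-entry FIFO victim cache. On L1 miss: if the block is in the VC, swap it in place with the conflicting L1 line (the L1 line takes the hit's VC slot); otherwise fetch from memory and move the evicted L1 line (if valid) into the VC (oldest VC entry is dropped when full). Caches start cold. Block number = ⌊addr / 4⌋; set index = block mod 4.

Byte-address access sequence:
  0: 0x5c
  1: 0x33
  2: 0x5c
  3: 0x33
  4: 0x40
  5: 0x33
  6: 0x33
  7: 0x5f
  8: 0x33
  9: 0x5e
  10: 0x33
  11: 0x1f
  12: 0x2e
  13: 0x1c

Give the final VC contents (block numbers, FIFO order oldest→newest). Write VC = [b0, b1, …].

#0 0x5c→b23/s3 MISS; vc=[]
#1 0x33→b12/s0 MISS; vc=[]
#2 0x5c→b23/s3 L1-HIT; vc=[]
#3 0x33→b12/s0 L1-HIT; vc=[]
#4 0x40→b16/s0 MISS; vc=[12]
#5 0x33→b12/s0 VC-HIT; vc=[16]
#6 0x33→b12/s0 L1-HIT; vc=[16]
#7 0x5f→b23/s3 L1-HIT; vc=[16]
#8 0x33→b12/s0 L1-HIT; vc=[16]
#9 0x5e→b23/s3 L1-HIT; vc=[16]
#10 0x33→b12/s0 L1-HIT; vc=[16]
#11 0x1f→b7/s3 MISS; vc=[16,23]
#12 0x2e→b11/s3 MISS; vc=[16,23,7]
#13 0x1c→b7/s3 VC-HIT; vc=[16,23,11]

VC = [16, 23, 11]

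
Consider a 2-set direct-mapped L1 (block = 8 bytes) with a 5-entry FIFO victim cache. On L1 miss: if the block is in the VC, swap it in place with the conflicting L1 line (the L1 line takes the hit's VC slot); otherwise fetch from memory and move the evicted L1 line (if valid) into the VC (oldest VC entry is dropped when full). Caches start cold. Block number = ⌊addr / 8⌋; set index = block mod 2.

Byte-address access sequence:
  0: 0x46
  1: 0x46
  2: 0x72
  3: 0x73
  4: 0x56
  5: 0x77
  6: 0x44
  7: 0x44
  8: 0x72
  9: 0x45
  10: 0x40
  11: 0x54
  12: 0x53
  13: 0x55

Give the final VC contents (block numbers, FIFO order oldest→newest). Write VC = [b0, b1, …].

VC = [14, 8]

#0 0x46→b8/s0 MISS; vc=[]
#1 0x46→b8/s0 L1-HIT; vc=[]
#2 0x72→b14/s0 MISS; vc=[8]
#3 0x73→b14/s0 L1-HIT; vc=[8]
#4 0x56→b10/s0 MISS; vc=[8,14]
#5 0x77→b14/s0 VC-HIT; vc=[8,10]
#6 0x44→b8/s0 VC-HIT; vc=[14,10]
#7 0x44→b8/s0 L1-HIT; vc=[14,10]
#8 0x72→b14/s0 VC-HIT; vc=[8,10]
#9 0x45→b8/s0 VC-HIT; vc=[14,10]
#10 0x40→b8/s0 L1-HIT; vc=[14,10]
#11 0x54→b10/s0 VC-HIT; vc=[14,8]
#12 0x53→b10/s0 L1-HIT; vc=[14,8]
#13 0x55→b10/s0 L1-HIT; vc=[14,8]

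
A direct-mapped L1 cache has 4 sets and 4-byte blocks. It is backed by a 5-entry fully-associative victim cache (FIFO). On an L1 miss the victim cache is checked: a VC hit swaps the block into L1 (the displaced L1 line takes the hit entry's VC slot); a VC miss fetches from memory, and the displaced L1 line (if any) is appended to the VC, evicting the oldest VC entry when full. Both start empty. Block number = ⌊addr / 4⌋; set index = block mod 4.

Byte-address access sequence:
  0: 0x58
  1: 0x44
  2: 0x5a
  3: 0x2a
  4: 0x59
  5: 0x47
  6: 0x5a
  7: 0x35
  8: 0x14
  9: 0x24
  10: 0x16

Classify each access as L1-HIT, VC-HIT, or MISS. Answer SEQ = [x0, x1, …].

SEQ = [MISS, MISS, L1-HIT, MISS, VC-HIT, L1-HIT, L1-HIT, MISS, MISS, MISS, VC-HIT]

0: 0x58 (blk 22, set 2) → MISS  vc=[]
1: 0x44 (blk 17, set 1) → MISS  vc=[]
2: 0x5a (blk 22, set 2) → L1-HIT  vc=[]
3: 0x2a (blk 10, set 2) → MISS  vc=[22]
4: 0x59 (blk 22, set 2) → VC-HIT  vc=[10]
5: 0x47 (blk 17, set 1) → L1-HIT  vc=[10]
6: 0x5a (blk 22, set 2) → L1-HIT  vc=[10]
7: 0x35 (blk 13, set 1) → MISS  vc=[10, 17]
8: 0x14 (blk 5, set 1) → MISS  vc=[10, 17, 13]
9: 0x24 (blk 9, set 1) → MISS  vc=[10, 17, 13, 5]
10: 0x16 (blk 5, set 1) → VC-HIT  vc=[10, 17, 13, 9]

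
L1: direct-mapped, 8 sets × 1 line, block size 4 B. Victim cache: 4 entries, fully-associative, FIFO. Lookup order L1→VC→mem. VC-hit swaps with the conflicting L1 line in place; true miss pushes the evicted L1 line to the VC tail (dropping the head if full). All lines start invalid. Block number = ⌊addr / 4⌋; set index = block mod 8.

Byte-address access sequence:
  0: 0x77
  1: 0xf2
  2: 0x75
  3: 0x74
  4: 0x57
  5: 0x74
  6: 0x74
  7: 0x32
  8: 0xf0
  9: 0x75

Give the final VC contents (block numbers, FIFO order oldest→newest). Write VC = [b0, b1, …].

#0 0x77→b29/s5 MISS; vc=[]
#1 0xf2→b60/s4 MISS; vc=[]
#2 0x75→b29/s5 L1-HIT; vc=[]
#3 0x74→b29/s5 L1-HIT; vc=[]
#4 0x57→b21/s5 MISS; vc=[29]
#5 0x74→b29/s5 VC-HIT; vc=[21]
#6 0x74→b29/s5 L1-HIT; vc=[21]
#7 0x32→b12/s4 MISS; vc=[21,60]
#8 0xf0→b60/s4 VC-HIT; vc=[21,12]
#9 0x75→b29/s5 L1-HIT; vc=[21,12]

VC = [21, 12]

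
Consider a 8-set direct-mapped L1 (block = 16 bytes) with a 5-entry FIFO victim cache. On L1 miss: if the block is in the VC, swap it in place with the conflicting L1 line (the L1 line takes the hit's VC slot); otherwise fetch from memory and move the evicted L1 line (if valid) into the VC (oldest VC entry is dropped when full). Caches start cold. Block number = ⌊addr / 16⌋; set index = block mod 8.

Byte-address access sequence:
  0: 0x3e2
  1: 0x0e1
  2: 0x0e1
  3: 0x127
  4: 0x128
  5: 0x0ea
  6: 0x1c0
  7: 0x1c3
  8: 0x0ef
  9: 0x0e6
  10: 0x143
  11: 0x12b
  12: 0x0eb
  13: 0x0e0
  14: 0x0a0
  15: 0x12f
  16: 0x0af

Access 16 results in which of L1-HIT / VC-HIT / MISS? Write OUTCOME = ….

OUTCOME = VC-HIT

0: 0x3e2 (blk 62, set 6) → MISS  vc=[]
1: 0xe1 (blk 14, set 6) → MISS  vc=[62]
2: 0xe1 (blk 14, set 6) → L1-HIT  vc=[62]
3: 0x127 (blk 18, set 2) → MISS  vc=[62]
4: 0x128 (blk 18, set 2) → L1-HIT  vc=[62]
5: 0xea (blk 14, set 6) → L1-HIT  vc=[62]
6: 0x1c0 (blk 28, set 4) → MISS  vc=[62]
7: 0x1c3 (blk 28, set 4) → L1-HIT  vc=[62]
8: 0xef (blk 14, set 6) → L1-HIT  vc=[62]
9: 0xe6 (blk 14, set 6) → L1-HIT  vc=[62]
10: 0x143 (blk 20, set 4) → MISS  vc=[62, 28]
11: 0x12b (blk 18, set 2) → L1-HIT  vc=[62, 28]
12: 0xeb (blk 14, set 6) → L1-HIT  vc=[62, 28]
13: 0xe0 (blk 14, set 6) → L1-HIT  vc=[62, 28]
14: 0xa0 (blk 10, set 2) → MISS  vc=[62, 28, 18]
15: 0x12f (blk 18, set 2) → VC-HIT  vc=[62, 28, 10]
16: 0xaf (blk 10, set 2) → VC-HIT  vc=[62, 28, 18]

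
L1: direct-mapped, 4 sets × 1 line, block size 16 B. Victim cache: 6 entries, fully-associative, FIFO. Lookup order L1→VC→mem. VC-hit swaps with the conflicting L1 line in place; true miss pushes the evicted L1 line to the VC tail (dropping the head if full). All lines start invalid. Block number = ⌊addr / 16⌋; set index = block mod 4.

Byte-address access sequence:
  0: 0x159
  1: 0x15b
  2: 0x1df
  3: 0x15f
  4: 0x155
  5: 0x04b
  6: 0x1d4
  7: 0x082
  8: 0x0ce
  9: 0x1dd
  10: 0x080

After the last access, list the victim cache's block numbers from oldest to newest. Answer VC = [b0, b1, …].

VC = [21, 4, 12]

0: 0x159 (blk 21, set 1) → MISS  vc=[]
1: 0x15b (blk 21, set 1) → L1-HIT  vc=[]
2: 0x1df (blk 29, set 1) → MISS  vc=[21]
3: 0x15f (blk 21, set 1) → VC-HIT  vc=[29]
4: 0x155 (blk 21, set 1) → L1-HIT  vc=[29]
5: 0x4b (blk 4, set 0) → MISS  vc=[29]
6: 0x1d4 (blk 29, set 1) → VC-HIT  vc=[21]
7: 0x82 (blk 8, set 0) → MISS  vc=[21, 4]
8: 0xce (blk 12, set 0) → MISS  vc=[21, 4, 8]
9: 0x1dd (blk 29, set 1) → L1-HIT  vc=[21, 4, 8]
10: 0x80 (blk 8, set 0) → VC-HIT  vc=[21, 4, 12]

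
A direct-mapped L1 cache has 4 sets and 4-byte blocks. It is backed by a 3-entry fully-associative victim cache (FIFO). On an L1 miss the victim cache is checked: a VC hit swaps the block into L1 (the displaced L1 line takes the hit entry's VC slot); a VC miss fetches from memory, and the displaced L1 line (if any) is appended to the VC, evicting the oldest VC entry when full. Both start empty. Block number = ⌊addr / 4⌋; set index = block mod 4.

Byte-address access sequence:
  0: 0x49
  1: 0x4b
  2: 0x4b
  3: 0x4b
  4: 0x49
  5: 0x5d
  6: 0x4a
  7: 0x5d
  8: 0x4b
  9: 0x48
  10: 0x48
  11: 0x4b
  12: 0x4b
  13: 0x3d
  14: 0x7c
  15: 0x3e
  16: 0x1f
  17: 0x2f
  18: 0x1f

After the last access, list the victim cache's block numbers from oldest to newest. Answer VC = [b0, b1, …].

VC = [31, 15, 11]

0: 0x49 (blk 18, set 2) → MISS  vc=[]
1: 0x4b (blk 18, set 2) → L1-HIT  vc=[]
2: 0x4b (blk 18, set 2) → L1-HIT  vc=[]
3: 0x4b (blk 18, set 2) → L1-HIT  vc=[]
4: 0x49 (blk 18, set 2) → L1-HIT  vc=[]
5: 0x5d (blk 23, set 3) → MISS  vc=[]
6: 0x4a (blk 18, set 2) → L1-HIT  vc=[]
7: 0x5d (blk 23, set 3) → L1-HIT  vc=[]
8: 0x4b (blk 18, set 2) → L1-HIT  vc=[]
9: 0x48 (blk 18, set 2) → L1-HIT  vc=[]
10: 0x48 (blk 18, set 2) → L1-HIT  vc=[]
11: 0x4b (blk 18, set 2) → L1-HIT  vc=[]
12: 0x4b (blk 18, set 2) → L1-HIT  vc=[]
13: 0x3d (blk 15, set 3) → MISS  vc=[23]
14: 0x7c (blk 31, set 3) → MISS  vc=[23, 15]
15: 0x3e (blk 15, set 3) → VC-HIT  vc=[23, 31]
16: 0x1f (blk 7, set 3) → MISS  vc=[23, 31, 15]
17: 0x2f (blk 11, set 3) → MISS  vc=[31, 15, 7]
18: 0x1f (blk 7, set 3) → VC-HIT  vc=[31, 15, 11]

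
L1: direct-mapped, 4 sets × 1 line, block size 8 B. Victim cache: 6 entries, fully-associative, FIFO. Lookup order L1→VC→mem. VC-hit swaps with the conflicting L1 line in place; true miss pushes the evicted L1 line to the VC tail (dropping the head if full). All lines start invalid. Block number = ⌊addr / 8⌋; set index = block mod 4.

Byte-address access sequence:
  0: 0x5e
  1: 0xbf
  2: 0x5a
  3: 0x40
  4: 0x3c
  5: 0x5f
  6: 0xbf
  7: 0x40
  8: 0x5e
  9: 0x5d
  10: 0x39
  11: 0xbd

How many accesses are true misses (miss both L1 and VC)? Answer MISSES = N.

#0 0x5e→b11/s3 MISS; vc=[]
#1 0xbf→b23/s3 MISS; vc=[11]
#2 0x5a→b11/s3 VC-HIT; vc=[23]
#3 0x40→b8/s0 MISS; vc=[23]
#4 0x3c→b7/s3 MISS; vc=[23,11]
#5 0x5f→b11/s3 VC-HIT; vc=[23,7]
#6 0xbf→b23/s3 VC-HIT; vc=[11,7]
#7 0x40→b8/s0 L1-HIT; vc=[11,7]
#8 0x5e→b11/s3 VC-HIT; vc=[23,7]
#9 0x5d→b11/s3 L1-HIT; vc=[23,7]
#10 0x39→b7/s3 VC-HIT; vc=[23,11]
#11 0xbd→b23/s3 VC-HIT; vc=[7,11]

MISSES = 4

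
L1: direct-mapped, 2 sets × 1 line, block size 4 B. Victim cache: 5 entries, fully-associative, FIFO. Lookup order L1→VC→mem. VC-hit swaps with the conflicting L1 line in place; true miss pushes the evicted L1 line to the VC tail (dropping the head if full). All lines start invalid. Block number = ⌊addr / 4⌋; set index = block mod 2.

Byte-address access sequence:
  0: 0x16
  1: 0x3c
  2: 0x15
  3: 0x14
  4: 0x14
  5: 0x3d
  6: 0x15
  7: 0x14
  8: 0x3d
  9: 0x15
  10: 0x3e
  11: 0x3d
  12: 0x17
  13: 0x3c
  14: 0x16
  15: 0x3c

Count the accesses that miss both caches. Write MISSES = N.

#0 0x16→b5/s1 MISS; vc=[]
#1 0x3c→b15/s1 MISS; vc=[5]
#2 0x15→b5/s1 VC-HIT; vc=[15]
#3 0x14→b5/s1 L1-HIT; vc=[15]
#4 0x14→b5/s1 L1-HIT; vc=[15]
#5 0x3d→b15/s1 VC-HIT; vc=[5]
#6 0x15→b5/s1 VC-HIT; vc=[15]
#7 0x14→b5/s1 L1-HIT; vc=[15]
#8 0x3d→b15/s1 VC-HIT; vc=[5]
#9 0x15→b5/s1 VC-HIT; vc=[15]
#10 0x3e→b15/s1 VC-HIT; vc=[5]
#11 0x3d→b15/s1 L1-HIT; vc=[5]
#12 0x17→b5/s1 VC-HIT; vc=[15]
#13 0x3c→b15/s1 VC-HIT; vc=[5]
#14 0x16→b5/s1 VC-HIT; vc=[15]
#15 0x3c→b15/s1 VC-HIT; vc=[5]

MISSES = 2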